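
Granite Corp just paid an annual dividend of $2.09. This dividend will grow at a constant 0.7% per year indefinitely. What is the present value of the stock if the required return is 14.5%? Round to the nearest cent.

$15.25

D₁ = D₀ × (1 + g) = $2.09 × 1.007 = $2.1046
Growing perpetuity: P = D₁ / (r − g) = $2.1046 / (0.145 − 0.007) = $15.25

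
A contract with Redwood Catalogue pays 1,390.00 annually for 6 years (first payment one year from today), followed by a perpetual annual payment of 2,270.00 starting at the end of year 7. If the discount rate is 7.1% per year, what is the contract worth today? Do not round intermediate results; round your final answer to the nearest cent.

27790.19

PV of 6-year annuity: 1,390.00 × [1 − (1+0.071)^−6] / 0.071 = 6605.08585
Perpetuity value at year 6: 2,270.00 / 0.071 = 31971.83099
PV of perpetuity: 31971.83099 / (1+0.071)^6 = 21185.10806
Total PV = 6605.08585 + 21185.10806 = 27790.19390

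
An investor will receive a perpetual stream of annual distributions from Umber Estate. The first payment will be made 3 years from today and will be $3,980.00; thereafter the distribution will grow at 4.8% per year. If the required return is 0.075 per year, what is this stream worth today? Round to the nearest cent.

$127556.44

Value at end of year 2: C₁ / (r − g) = $3,980.00 / (0.075 − 0.048) = $147,407.4074
Discount to today: PV = $147,407.4074 / (1 + 0.075)^2 = $147,407.4074 / 1.155625 = $127,556.44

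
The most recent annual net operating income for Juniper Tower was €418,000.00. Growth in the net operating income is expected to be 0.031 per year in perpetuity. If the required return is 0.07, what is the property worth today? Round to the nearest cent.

€11050205.13

D₁ = D₀ × (1 + g) = €418,000.00 × 1.031 = €430,958.0000
Growing perpetuity: P = D₁ / (r − g) = €430,958.0000 / (0.07 − 0.031) = €11,050,205.13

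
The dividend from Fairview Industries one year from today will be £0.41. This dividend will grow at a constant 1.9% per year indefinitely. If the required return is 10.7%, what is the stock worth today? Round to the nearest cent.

£4.66

Growing perpetuity: P = D₁ / (r − g) = £0.4100 / (0.107 − 0.019) = £4.66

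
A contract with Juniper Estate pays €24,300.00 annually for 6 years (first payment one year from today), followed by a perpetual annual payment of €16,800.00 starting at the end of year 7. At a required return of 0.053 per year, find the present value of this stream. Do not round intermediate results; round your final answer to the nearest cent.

€354686.31

PV of 6-year annuity: €24,300.00 × [1 − (1+0.053)^−6] / 0.053 = 122164.77147
Perpetuity value at year 6: €16,800.00 / 0.053 = 316981.13208
PV of perpetuity: 316981.13208 / (1+0.053)^6 = 232521.53698
Total PV = 122164.77147 + 232521.53698 = 354686.30846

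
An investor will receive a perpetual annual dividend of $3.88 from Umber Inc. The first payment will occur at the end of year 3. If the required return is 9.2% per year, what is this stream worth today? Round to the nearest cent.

$35.37

Value at end of year 2: C / r = $3.88 / 0.092 = $42.1739
Discount to today: PV = $42.1739 / (1 + 0.092)^2 = $42.1739 / 1.192464 = $35.37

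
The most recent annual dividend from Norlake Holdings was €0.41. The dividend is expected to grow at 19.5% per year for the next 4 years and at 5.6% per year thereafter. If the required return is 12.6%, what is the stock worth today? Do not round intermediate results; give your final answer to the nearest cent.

D_1 = 0.48995
D_2 = 0.58549
D_3 = 0.69966
D_4 = 0.83609
Terminal value at year 4: TV = D_4×(1+g_2)/(r−g_2) = 0.88292/0.07 = 12.61309
P_0 = D_1/(1+r)^1 + D_2/(1+r)^2 + D_3/(1+r)^3 + D_4/(1+r)^4 + TV/(1+r)^4
    = 0.43512 + 0.46179 + 0.49009 + 0.52012 + 7.84635 = 9.75347

€9.75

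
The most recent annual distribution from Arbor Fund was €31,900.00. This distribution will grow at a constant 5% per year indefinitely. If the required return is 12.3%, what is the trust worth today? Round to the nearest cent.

€458835.62

D₁ = D₀ × (1 + g) = €31,900.00 × 1.05 = €33,495.0000
Growing perpetuity: P = D₁ / (r − g) = €33,495.0000 / (0.123 − 0.05) = €458,835.62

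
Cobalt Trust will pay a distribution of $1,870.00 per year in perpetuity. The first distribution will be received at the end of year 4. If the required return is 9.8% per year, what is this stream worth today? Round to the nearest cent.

Value at end of year 3: C / r = $1,870.00 / 0.098 = $19,081.6327
Discount to today: PV = $19,081.6327 / (1 + 0.098)^3 = $19,081.6327 / 1.323753 = $14,414.80

$14414.80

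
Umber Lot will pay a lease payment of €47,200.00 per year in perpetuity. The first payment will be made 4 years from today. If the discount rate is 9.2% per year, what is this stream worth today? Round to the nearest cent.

Value at end of year 3: C / r = €47,200.00 / 0.092 = €513,043.4783
Discount to today: PV = €513,043.4783 / (1 + 0.092)^3 = €513,043.4783 / 1.302171 = €393,990.96

€393990.96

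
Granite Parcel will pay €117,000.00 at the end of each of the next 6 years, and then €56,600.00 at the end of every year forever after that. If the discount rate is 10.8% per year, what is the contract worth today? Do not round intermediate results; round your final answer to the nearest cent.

PV of 6-year annuity: €117,000.00 × [1 − (1+0.108)^−6] / 0.108 = 497837.85708
Perpetuity value at year 6: €56,600.00 / 0.108 = 524074.07407
PV of perpetuity: 524074.07407 / (1+0.108)^6 = 283239.69193
Total PV = 497837.85708 + 283239.69193 = 781077.54901

€781077.55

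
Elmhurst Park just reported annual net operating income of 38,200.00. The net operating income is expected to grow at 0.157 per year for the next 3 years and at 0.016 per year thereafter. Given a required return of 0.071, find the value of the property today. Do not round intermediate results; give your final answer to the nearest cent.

1023673.56

D_1 = 44197.40000
D_2 = 51136.39180
D_3 = 59164.80531
Terminal value at year 3: TV = D_3×(1+g_2)/(r−g_2) = 60111.44220/0.055 = 1092935.31268
P_0 = D_1/(1+r)^1 + D_2/(1+r)^2 + D_3/(1+r)^3 + TV/(1+r)^3
    = 41267.41363 + 44581.13686 + 48160.94803 + 889664.05819 = 1023673.55670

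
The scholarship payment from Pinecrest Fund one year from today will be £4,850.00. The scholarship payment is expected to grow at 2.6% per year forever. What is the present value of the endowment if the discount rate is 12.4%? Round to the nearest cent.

Growing perpetuity: P = D₁ / (r − g) = £4,850.0000 / (0.124 − 0.026) = £49,489.80

£49489.80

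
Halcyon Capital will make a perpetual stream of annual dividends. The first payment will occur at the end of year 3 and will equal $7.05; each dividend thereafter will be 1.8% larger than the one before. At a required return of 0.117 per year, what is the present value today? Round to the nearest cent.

$57.08

Value at end of year 2: C₁ / (r − g) = $7.05 / (0.117 − 0.018) = $71.2121
Discount to today: PV = $71.2121 / (1 + 0.117)^2 = $71.2121 / 1.247689 = $57.08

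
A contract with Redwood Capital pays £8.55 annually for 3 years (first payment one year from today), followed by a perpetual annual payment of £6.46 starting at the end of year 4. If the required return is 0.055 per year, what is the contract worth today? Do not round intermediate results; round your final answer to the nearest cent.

PV of 3-year annuity: £8.55 × [1 − (1+0.055)^−3] / 0.055 = 23.06733
Perpetuity value at year 3: £6.46 / 0.055 = 117.45455
PV of perpetuity: 117.45455 / (1+0.055)^3 = 100.02590
Total PV = 23.06733 + 100.02590 = 123.09323

£123.09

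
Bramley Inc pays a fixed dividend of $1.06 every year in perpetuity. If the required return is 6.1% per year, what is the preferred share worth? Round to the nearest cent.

$17.38

Level perpetuity: PV = C / r = $1.06 / 0.061 = $17.38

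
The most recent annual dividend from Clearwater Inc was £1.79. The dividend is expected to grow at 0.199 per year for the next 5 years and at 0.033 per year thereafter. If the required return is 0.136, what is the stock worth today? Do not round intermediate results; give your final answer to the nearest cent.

£34.07

D_1 = 2.14621
D_2 = 2.57331
D_3 = 3.08539
D_4 = 3.69939
D_5 = 4.43556
Terminal value at year 5: TV = D_5×(1+g_2)/(r−g_2) = 4.58194/0.103 = 44.48484
P_0 = D_1/(1+r)^1 + D_2/(1+r)^2 + D_3/(1+r)^3 + D_4/(1+r)^4 + D_5/(1+r)^5 + TV/(1+r)^5
    = 1.88927 + 1.99404 + 2.10463 + 2.22135 + 2.34454 + 23.51367 = 34.06750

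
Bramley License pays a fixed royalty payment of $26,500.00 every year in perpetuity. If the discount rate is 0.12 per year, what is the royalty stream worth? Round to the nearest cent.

$220833.33

Level perpetuity: PV = C / r = $26,500.00 / 0.12 = $220,833.33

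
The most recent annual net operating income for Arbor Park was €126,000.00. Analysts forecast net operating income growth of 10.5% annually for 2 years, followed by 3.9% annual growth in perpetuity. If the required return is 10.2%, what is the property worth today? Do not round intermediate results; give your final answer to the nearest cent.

D_1 = 139230.00000
D_2 = 153849.15000
Terminal value at year 2: TV = D_2×(1+g_2)/(r−g_2) = 159849.26685/0.063 = 2537289.95000
P_0 = D_1/(1+r)^1 + D_2/(1+r)^2 + TV/(1+r)^2
    = 126343.01270 + 126686.95920 + 2089329.37474 = 2342359.34664

€2342359.35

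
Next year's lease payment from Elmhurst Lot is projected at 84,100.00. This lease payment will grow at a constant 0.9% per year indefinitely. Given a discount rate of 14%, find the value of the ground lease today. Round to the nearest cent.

641984.73

Growing perpetuity: P = D₁ / (r − g) = 84,100.0000 / (0.14 − 0.009) = 641,984.73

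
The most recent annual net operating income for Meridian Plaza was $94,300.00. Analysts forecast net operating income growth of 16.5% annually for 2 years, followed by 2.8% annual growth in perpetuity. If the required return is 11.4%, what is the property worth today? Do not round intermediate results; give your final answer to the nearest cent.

$1434535.45

D_1 = 109859.50000
D_2 = 127986.31750
Terminal value at year 2: TV = D_2×(1+g_2)/(r−g_2) = 131569.93439/0.086 = 1529882.95802
P_0 = D_1/(1+r)^1 + D_2/(1+r)^2 + TV/(1+r)^2
    = 98617.14542 + 103131.93395 + 1232786.37322 = 1434535.45259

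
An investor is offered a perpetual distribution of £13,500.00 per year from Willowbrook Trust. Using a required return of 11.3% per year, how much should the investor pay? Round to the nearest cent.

Level perpetuity: PV = C / r = £13,500.00 / 0.113 = £119,469.03

£119469.03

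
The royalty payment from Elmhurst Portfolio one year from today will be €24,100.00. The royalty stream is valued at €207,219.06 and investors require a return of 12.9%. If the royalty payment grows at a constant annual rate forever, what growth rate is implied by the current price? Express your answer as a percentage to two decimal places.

1.27%

P = D₁/(r−g) ⇒ g = r − D₁/P = 0.129 − €24,100.00/€207,219.06 = 0.012698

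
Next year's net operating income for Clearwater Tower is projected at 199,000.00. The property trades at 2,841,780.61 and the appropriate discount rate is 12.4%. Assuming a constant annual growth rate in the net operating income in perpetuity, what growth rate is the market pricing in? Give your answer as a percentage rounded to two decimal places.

P = D₁/(r−g) ⇒ g = r − D₁/P = 0.124 − 199,000.00/2,841,780.61 = 0.053973

5.40%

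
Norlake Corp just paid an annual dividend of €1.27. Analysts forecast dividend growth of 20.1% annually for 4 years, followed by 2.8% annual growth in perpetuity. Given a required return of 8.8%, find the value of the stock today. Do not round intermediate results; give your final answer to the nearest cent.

€38.85

D_1 = 1.52527
D_2 = 1.83185
D_3 = 2.20005
D_4 = 2.64226
Terminal value at year 4: TV = D_4×(1+g_2)/(r−g_2) = 2.71624/0.06 = 45.27074
P_0 = D_1/(1+r)^1 + D_2/(1+r)^2 + D_3/(1+r)^3 + D_4/(1+r)^4 + TV/(1+r)^4
    = 1.40190 + 1.54750 + 1.70823 + 1.88565 + 32.30740 = 38.85068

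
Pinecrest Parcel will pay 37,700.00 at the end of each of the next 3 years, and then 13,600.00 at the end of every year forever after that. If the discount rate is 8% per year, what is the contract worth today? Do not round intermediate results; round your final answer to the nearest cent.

232108.04

PV of 3-year annuity: 37,700.00 × [1 − (1+0.08)^−3] / 0.08 = 97156.55642
Perpetuity value at year 3: 13,600.00 / 0.08 = 170000.00000
PV of perpetuity: 170000.00000 / (1+0.08)^3 = 134951.48097
Total PV = 97156.55642 + 134951.48097 = 232108.03739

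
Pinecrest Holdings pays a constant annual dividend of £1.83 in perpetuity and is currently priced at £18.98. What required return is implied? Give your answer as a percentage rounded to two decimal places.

P = C/r ⇒ r = C/P = £1.83/£18.98 = 0.096417

9.64%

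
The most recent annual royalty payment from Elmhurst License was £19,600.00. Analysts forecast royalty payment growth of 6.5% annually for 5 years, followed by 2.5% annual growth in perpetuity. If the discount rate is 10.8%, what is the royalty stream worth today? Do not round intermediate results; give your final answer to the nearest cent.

£285750.85

D_1 = 20874.00000
D_2 = 22230.81000
D_3 = 23675.81265
D_4 = 25214.74047
D_5 = 26853.69860
Terminal value at year 5: TV = D_5×(1+g_2)/(r−g_2) = 27525.04107/0.083 = 331627.00082
P_0 = D_1/(1+r)^1 + D_2/(1+r)^2 + D_3/(1+r)^3 + D_4/(1+r)^4 + D_5/(1+r)^5 + TV/(1+r)^5
    = 18839.35018 + 18108.22016 + 17405.46433 + 16729.98151 + 16080.71327 + 198587.12172 = 285750.85117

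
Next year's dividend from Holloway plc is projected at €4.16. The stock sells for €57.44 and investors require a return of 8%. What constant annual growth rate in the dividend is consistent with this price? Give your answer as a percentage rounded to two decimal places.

0.76%

P = D₁/(r−g) ⇒ g = r − D₁/P = 0.08 − €4.16/€57.44 = 0.007577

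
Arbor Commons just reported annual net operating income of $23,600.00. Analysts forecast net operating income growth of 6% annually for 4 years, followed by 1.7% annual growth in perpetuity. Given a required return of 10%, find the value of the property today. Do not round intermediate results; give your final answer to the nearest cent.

D_1 = 25016.00000
D_2 = 26516.96000
D_3 = 28107.97760
D_4 = 29794.45626
Terminal value at year 4: TV = D_4×(1+g_2)/(r−g_2) = 30300.96201/0.083 = 365071.83147
P_0 = D_1/(1+r)^1 + D_2/(1+r)^2 + D_3/(1+r)^3 + D_4/(1+r)^4 + TV/(1+r)^4
    = 22741.81818 + 21914.84298 + 21117.93959 + 20350.01452 + 249348.97307 = 335473.58834

$335473.59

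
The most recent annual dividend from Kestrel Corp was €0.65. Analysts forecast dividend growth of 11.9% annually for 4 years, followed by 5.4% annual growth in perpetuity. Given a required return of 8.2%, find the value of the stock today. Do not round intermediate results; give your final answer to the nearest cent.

€30.82

D_1 = 0.72735
D_2 = 0.81390
D_3 = 0.91076
D_4 = 1.01914
Terminal value at year 4: TV = D_4×(1+g_2)/(r−g_2) = 1.07417/0.028 = 38.36333
P_0 = D_1/(1+r)^1 + D_2/(1+r)^2 + D_3/(1+r)^3 + D_4/(1+r)^4 + TV/(1+r)^4
    = 0.67223 + 0.69521 + 0.71899 + 0.74357 + 27.99028 = 30.82029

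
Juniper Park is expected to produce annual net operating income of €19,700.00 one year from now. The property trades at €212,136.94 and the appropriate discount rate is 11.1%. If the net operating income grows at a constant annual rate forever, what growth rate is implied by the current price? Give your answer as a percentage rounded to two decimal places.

P = D₁/(r−g) ⇒ g = r − D₁/P = 0.111 − €19,700.00/€212,136.94 = 0.018135

1.81%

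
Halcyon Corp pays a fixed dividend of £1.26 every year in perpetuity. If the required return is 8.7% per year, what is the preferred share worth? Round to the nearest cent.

Level perpetuity: PV = C / r = £1.26 / 0.087 = £14.48

£14.48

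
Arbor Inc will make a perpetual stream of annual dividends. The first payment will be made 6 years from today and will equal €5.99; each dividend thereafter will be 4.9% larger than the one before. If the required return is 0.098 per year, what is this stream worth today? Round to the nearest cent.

Value at end of year 5: C₁ / (r − g) = €5.99 / (0.098 − 0.049) = €122.2449
Discount to today: PV = €122.2449 / (1 + 0.098)^5 = €122.2449 / 1.595922 = €76.60

€76.60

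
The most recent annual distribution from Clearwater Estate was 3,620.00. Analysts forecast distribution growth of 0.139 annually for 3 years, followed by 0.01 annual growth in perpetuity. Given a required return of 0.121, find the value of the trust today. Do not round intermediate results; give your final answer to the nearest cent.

45763.56

D_1 = 4123.18000
D_2 = 4696.30202
D_3 = 5349.08800
Terminal value at year 3: TV = D_3×(1+g_2)/(r−g_2) = 5402.57888/0.111 = 48671.88181
P_0 = D_1/(1+r)^1 + D_2/(1+r)^2 + D_3/(1+r)^3 + TV/(1+r)^3
    = 3678.12667 + 3737.18669 + 3797.19504 + 34551.05397 = 45763.56238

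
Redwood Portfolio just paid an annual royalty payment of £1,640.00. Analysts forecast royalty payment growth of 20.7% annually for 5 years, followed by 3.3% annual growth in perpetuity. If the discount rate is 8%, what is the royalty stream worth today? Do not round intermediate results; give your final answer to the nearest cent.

D_1 = 1979.48000
D_2 = 2389.23236
D_3 = 2883.80346
D_4 = 3480.75077
D_5 = 4201.26618
Terminal value at year 5: TV = D_5×(1+g_2)/(r−g_2) = 4339.90797/0.047 = 92338.46742
P_0 = D_1/(1+r)^1 + D_2/(1+r)^2 + D_3/(1+r)^3 + D_4/(1+r)^4 + D_5/(1+r)^5 + TV/(1+r)^5
    = 1832.85185 + 2048.38165 + 2289.25616 + 2558.45573 + 2859.31117 + 62844.00937 = 74432.26594

£74432.27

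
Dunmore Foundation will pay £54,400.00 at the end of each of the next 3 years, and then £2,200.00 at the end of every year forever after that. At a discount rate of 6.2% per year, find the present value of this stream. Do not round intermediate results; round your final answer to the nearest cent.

£174500.39

PV of 3-year annuity: £54,400.00 × [1 − (1+0.062)^−3] / 0.062 = 144875.44861
Perpetuity value at year 3: £2,200.00 / 0.062 = 35483.87097
PV of perpetuity: 35483.87097 / (1+0.062)^3 = 29624.93738
Total PV = 144875.44861 + 29624.93738 = 174500.38599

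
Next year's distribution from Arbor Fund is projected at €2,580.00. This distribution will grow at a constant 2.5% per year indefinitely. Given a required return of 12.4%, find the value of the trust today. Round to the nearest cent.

Growing perpetuity: P = D₁ / (r − g) = €2,580.0000 / (0.124 − 0.025) = €26,060.61

€26060.61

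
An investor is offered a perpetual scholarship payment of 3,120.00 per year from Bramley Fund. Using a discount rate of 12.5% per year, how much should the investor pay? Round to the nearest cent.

24960.00

Level perpetuity: PV = C / r = 3,120.00 / 0.125 = 24,960.00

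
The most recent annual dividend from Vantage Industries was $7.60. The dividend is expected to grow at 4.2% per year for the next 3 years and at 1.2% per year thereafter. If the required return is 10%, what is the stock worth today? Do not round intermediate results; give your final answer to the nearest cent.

$94.77

D_1 = 7.91920
D_2 = 8.25181
D_3 = 8.59838
Terminal value at year 3: TV = D_3×(1+g_2)/(r−g_2) = 8.70156/0.088 = 98.88140
P_0 = D_1/(1+r)^1 + D_2/(1+r)^2 + D_3/(1+r)^3 + TV/(1+r)^3
    = 7.19927 + 6.81967 + 6.46009 + 74.29106 = 94.77010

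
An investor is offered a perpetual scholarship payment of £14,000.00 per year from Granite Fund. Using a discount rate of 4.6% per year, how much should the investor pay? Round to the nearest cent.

£304347.83

Level perpetuity: PV = C / r = £14,000.00 / 0.046 = £304,347.83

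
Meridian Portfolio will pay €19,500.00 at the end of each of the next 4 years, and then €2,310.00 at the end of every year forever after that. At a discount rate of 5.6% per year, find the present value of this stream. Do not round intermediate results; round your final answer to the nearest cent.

€101364.83

PV of 4-year annuity: €19,500.00 × [1 − (1+0.056)^−4] / 0.056 = 68193.08625
Perpetuity value at year 4: €2,310.00 / 0.056 = 41250.00000
PV of perpetuity: 41250.00000 / (1+0.056)^4 = 33171.74209
Total PV = 68193.08625 + 33171.74209 = 101364.82834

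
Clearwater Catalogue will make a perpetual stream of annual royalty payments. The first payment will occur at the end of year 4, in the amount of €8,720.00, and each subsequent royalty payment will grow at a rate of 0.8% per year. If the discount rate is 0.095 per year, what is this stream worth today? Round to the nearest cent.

€76340.48

Value at end of year 3: C₁ / (r − g) = €8,720.00 / (0.095 − 0.008) = €100,229.8851
Discount to today: PV = €100,229.8851 / (1 + 0.095)^3 = €100,229.8851 / 1.312932 = €76,340.48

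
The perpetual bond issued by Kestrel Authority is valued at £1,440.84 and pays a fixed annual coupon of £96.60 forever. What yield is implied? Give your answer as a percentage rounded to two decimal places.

6.70%

P = C/r ⇒ r = C/P = £96.60/£1,440.84 = 0.067044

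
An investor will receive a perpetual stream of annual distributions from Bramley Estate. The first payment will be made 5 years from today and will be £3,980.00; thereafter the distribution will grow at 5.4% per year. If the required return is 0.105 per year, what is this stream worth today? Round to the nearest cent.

Value at end of year 4: C₁ / (r − g) = £3,980.00 / (0.105 − 0.054) = £78,039.2157
Discount to today: PV = £78,039.2157 / (1 + 0.105)^4 = £78,039.2157 / 1.490902 = £52,343.62

£52343.62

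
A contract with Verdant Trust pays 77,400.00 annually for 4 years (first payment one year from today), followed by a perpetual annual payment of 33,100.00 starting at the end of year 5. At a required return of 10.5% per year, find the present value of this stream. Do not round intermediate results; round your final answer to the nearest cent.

PV of 4-year annuity: 77,400.00 × [1 − (1+0.105)^−4] / 0.105 = 242715.43528
Perpetuity value at year 4: 33,100.00 / 0.105 = 315238.09524
PV of perpetuity: 315238.09524 / (1+0.105)^4 = 211441.18429
Total PV = 242715.43528 + 211441.18429 = 454156.61956

454156.62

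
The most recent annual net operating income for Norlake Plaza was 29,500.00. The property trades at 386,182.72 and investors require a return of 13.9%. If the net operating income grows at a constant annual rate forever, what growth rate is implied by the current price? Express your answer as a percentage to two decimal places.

5.82%

P = D₀(1+g)/(r−g) ⇒ P(r−g) = D₀(1+g) ⇒ g(P+D₀) = P·r − D₀
g = (P·r − D₀)/(P + D₀) = (386,182.72×0.139 − 29,500.00) / (386,182.72 + 29,500.00) = 0.058168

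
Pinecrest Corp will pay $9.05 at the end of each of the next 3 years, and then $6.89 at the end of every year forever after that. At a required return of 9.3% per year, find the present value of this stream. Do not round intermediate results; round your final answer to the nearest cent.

$79.52

PV of 3-year annuity: $9.05 × [1 − (1+0.093)^−3] / 0.093 = 22.78629
Perpetuity value at year 3: $6.89 / 0.093 = 74.08602
PV of perpetuity: 74.08602 / (1+0.093)^3 = 56.73823
Total PV = 22.78629 + 56.73823 = 79.52452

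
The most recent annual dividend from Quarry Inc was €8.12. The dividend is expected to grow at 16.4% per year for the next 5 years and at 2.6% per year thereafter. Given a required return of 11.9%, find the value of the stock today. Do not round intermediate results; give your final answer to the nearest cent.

€154.87

D_1 = 9.45168
D_2 = 11.00176
D_3 = 12.80604
D_4 = 14.90623
D_5 = 17.35086
Terminal value at year 5: TV = D_5×(1+g_2)/(r−g_2) = 17.80198/0.093 = 191.41913
P_0 = D_1/(1+r)^1 + D_2/(1+r)^2 + D_3/(1+r)^3 + D_4/(1+r)^4 + D_5/(1+r)^5 + TV/(1+r)^5
    = 8.44654 + 8.78621 + 9.13955 + 9.50709 + 9.88941 + 109.10255 = 154.87136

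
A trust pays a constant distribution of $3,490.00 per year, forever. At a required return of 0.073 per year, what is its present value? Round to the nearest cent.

Level perpetuity: PV = C / r = $3,490.00 / 0.073 = $47,808.22

$47808.22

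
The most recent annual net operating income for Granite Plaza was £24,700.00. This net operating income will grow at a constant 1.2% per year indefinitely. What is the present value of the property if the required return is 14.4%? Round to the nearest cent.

£189366.67

D₁ = D₀ × (1 + g) = £24,700.00 × 1.012 = £24,996.4000
Growing perpetuity: P = D₁ / (r − g) = £24,996.4000 / (0.144 − 0.012) = £189,366.67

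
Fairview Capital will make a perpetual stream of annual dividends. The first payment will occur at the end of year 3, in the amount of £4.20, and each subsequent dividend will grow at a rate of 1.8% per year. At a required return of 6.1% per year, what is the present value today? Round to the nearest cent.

£86.77

Value at end of year 2: C₁ / (r − g) = £4.20 / (0.061 − 0.018) = £97.6744
Discount to today: PV = £97.6744 / (1 + 0.061)^2 = £97.6744 / 1.125721 = £86.77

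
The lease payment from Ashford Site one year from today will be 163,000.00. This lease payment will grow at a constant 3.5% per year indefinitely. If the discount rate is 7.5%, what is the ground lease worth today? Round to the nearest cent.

4075000.00

Growing perpetuity: P = D₁ / (r − g) = 163,000.0000 / (0.075 − 0.035) = 4,075,000.00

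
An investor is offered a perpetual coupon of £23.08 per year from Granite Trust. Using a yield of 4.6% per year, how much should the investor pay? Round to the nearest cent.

Level perpetuity: PV = C / r = £23.08 / 0.046 = £501.74

£501.74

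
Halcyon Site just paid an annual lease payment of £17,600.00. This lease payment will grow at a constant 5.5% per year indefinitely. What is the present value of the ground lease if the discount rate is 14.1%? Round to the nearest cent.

£215906.98

D₁ = D₀ × (1 + g) = £17,600.00 × 1.055 = £18,568.0000
Growing perpetuity: P = D₁ / (r − g) = £18,568.0000 / (0.141 − 0.055) = £215,906.98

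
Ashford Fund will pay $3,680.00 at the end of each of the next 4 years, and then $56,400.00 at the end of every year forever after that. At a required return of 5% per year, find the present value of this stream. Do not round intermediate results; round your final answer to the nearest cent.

PV of 4-year annuity: $3,680.00 × [1 − (1+0.05)^−4] / 0.05 = 13049.09786
Perpetuity value at year 4: $56,400.00 / 0.05 = 1128000.00000
PV of perpetuity: 1128000.00000 / (1+0.05)^4 = 928008.39157
Total PV = 13049.09786 + 928008.39157 = 941057.48942

$941057.49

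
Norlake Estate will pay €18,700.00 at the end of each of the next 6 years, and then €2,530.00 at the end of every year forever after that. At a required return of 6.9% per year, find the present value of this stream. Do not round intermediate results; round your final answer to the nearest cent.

€113980.13

PV of 6-year annuity: €18,700.00 × [1 − (1+0.069)^−6] / 0.069 = 89410.12707
Perpetuity value at year 6: €2,530.00 / 0.069 = 36666.66667
PV of perpetuity: 36666.66667 / (1+0.069)^6 = 24570.00242
Total PV = 89410.12707 + 24570.00242 = 113980.12949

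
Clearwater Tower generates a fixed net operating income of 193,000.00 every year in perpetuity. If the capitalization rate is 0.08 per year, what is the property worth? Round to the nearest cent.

Level perpetuity: PV = C / r = 193,000.00 / 0.08 = 2,412,500.00

2412500.00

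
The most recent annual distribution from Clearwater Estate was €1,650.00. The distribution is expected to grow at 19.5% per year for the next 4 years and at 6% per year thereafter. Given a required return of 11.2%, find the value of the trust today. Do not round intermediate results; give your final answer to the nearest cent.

€52784.87

D_1 = 1971.75000
D_2 = 2356.24125
D_3 = 2815.70829
D_4 = 3364.77141
Terminal value at year 4: TV = D_4×(1+g_2)/(r−g_2) = 3566.65770/0.052 = 68589.57107
P_0 = D_1/(1+r)^1 + D_2/(1+r)^2 + D_3/(1+r)^3 + D_4/(1+r)^4 + TV/(1+r)^4
    = 1773.15647 + 1905.50538 + 2047.73285 + 2200.57622 + 44857.89995 = 52784.87089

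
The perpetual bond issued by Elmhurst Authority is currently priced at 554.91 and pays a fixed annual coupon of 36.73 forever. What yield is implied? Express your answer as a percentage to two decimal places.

P = C/r ⇒ r = C/P = 36.73/554.91 = 0.066191

6.62%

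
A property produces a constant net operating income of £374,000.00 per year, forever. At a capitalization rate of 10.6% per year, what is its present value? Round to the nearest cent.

£3528301.89

Level perpetuity: PV = C / r = £374,000.00 / 0.106 = £3,528,301.89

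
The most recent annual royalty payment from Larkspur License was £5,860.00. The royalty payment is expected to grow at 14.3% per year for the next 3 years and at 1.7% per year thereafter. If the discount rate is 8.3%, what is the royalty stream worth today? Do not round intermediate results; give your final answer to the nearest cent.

£125752.81

D_1 = 6697.98000
D_2 = 7655.79114
D_3 = 8750.56927
Terminal value at year 3: TV = D_3×(1+g_2)/(r−g_2) = 8899.32895/0.066 = 134838.31743
P_0 = D_1/(1+r)^1 + D_2/(1+r)^2 + D_3/(1+r)^3 + TV/(1+r)^3
    = 6184.65374 + 6527.29384 + 6888.91676 + 106151.94467 = 125752.80901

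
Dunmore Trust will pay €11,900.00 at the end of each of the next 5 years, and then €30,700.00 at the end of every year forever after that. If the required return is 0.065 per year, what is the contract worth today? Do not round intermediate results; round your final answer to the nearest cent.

PV of 5-year annuity: €11,900.00 × [1 − (1+0.065)^−5] / 0.065 = 49452.58531
Perpetuity value at year 5: €30,700.00 / 0.065 = 472307.69231
PV of perpetuity: 472307.69231 / (1+0.065)^5 = 344728.33356
Total PV = 49452.58531 + 344728.33356 = 394180.91887

€394180.92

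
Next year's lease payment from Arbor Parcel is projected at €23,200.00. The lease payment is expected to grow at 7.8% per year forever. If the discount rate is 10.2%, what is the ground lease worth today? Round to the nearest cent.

€966666.67

Growing perpetuity: P = D₁ / (r − g) = €23,200.0000 / (0.102 − 0.078) = €966,666.67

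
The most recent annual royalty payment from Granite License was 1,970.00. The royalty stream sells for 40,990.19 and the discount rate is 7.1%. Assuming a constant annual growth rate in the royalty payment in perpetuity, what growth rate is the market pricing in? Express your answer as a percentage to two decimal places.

P = D₀(1+g)/(r−g) ⇒ P(r−g) = D₀(1+g) ⇒ g(P+D₀) = P·r − D₀
g = (P·r − D₀)/(P + D₀) = (40,990.19×0.071 − 1,970.00) / (40,990.19 + 1,970.00) = 0.021888

2.19%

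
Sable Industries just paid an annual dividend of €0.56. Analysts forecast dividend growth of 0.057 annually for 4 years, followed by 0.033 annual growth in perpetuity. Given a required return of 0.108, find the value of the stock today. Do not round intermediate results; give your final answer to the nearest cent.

D_1 = 0.59192
D_2 = 0.62566
D_3 = 0.66132
D_4 = 0.69902
Terminal value at year 4: TV = D_4×(1+g_2)/(r−g_2) = 0.72208/0.075 = 9.62780
P_0 = D_1/(1+r)^1 + D_2/(1+r)^2 + D_3/(1+r)^3 + D_4/(1+r)^4 + TV/(1+r)^4
    = 0.53422 + 0.50963 + 0.48618 + 0.46380 + 6.38805 = 8.38188

€8.38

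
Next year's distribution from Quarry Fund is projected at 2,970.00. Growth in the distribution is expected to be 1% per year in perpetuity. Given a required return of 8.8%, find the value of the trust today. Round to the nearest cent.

38076.92

Growing perpetuity: P = D₁ / (r − g) = 2,970.0000 / (0.088 − 0.01) = 38,076.92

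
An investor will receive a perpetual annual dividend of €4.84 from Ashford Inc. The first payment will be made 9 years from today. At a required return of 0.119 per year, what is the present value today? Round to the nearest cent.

€16.54

Value at end of year 8: C / r = €4.84 / 0.119 = €40.6723
Discount to today: PV = €40.6723 / (1 + 0.119)^8 = €40.6723 / 2.458333 = €16.54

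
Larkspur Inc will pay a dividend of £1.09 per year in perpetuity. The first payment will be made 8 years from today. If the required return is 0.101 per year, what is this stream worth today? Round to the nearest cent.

£5.50

Value at end of year 7: C / r = £1.09 / 0.101 = £10.7921
Discount to today: PV = £10.7921 / (1 + 0.101)^7 = £10.7921 / 1.961152 = £5.50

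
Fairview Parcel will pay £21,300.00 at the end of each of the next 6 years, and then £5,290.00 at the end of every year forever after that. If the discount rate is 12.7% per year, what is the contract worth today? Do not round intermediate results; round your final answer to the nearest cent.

PV of 6-year annuity: £21,300.00 × [1 − (1+0.127)^−6] / 0.127 = 85863.95294
Perpetuity value at year 6: £5,290.00 / 0.127 = 41653.54331
PV of perpetuity: 41653.54331 / (1+0.127)^6 = 20328.64608
Total PV = 85863.95294 + 20328.64608 = 106192.59901

£106192.60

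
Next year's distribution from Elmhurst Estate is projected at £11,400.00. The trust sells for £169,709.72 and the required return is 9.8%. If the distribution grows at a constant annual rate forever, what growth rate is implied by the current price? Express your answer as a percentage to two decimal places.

P = D₁/(r−g) ⇒ g = r − D₁/P = 0.098 − £11,400.00/£169,709.72 = 0.030826

3.08%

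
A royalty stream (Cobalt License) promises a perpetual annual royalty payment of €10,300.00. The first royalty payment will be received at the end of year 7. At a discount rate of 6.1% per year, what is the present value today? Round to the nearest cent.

Value at end of year 6: C / r = €10,300.00 / 0.061 = €168,852.4590
Discount to today: PV = €168,852.4590 / (1 + 0.061)^6 = €168,852.4590 / 1.426567 = €118,362.76

€118362.76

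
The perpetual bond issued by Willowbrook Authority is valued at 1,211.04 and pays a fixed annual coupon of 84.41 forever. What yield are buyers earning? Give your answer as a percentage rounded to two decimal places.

6.97%

P = C/r ⇒ r = C/P = 84.41/1,211.04 = 0.069700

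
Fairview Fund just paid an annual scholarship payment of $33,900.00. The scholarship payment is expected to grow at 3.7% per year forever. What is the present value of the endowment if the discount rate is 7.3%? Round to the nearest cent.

D₁ = D₀ × (1 + g) = $33,900.00 × 1.037 = $35,154.3000
Growing perpetuity: P = D₁ / (r − g) = $35,154.3000 / (0.073 − 0.037) = $976,508.33

$976508.33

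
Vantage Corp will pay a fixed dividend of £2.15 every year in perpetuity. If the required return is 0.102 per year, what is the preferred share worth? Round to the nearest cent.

Level perpetuity: PV = C / r = £2.15 / 0.102 = £21.08

£21.08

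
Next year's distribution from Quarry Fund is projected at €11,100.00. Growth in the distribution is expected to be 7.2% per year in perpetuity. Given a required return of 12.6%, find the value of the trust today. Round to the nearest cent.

Growing perpetuity: P = D₁ / (r − g) = €11,100.0000 / (0.126 − 0.072) = €205,555.56

€205555.56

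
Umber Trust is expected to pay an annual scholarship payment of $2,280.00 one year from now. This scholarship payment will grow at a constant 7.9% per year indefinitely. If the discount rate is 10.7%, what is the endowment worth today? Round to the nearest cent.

$81428.57

Growing perpetuity: P = D₁ / (r − g) = $2,280.0000 / (0.107 − 0.079) = $81,428.57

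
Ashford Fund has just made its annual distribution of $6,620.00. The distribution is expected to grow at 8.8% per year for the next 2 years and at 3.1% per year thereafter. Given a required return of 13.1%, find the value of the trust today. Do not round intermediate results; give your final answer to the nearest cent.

D_1 = 7202.56000
D_2 = 7836.38528
Terminal value at year 2: TV = D_2×(1+g_2)/(r−g_2) = 8079.31322/0.1 = 80793.13224
P_0 = D_1/(1+r)^1 + D_2/(1+r)^2 + TV/(1+r)^2
    = 6368.31123 + 6126.19153 + 63161.03464 = 75655.53740

$75655.54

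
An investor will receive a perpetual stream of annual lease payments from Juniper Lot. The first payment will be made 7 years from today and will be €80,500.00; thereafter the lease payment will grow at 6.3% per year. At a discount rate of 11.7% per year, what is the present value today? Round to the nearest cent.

€767508.30

Value at end of year 6: C₁ / (r − g) = €80,500.00 / (0.117 − 0.063) = €1,490,740.7407
Discount to today: PV = €1,490,740.7407 / (1 + 0.117)^6 = €1,490,740.7407 / 1.942312 = €767,508.30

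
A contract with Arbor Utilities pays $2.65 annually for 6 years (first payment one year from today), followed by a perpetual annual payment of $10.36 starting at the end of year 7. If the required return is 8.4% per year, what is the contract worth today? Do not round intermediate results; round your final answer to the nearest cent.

PV of 6-year annuity: $2.65 × [1 − (1+0.084)^−6] / 0.084 = 12.10338
Perpetuity value at year 6: $10.36 / 0.084 = 123.33333
PV of perpetuity: 123.33333 / (1+0.084)^6 = 76.01596
Total PV = 12.10338 + 76.01596 = 88.11934

$88.12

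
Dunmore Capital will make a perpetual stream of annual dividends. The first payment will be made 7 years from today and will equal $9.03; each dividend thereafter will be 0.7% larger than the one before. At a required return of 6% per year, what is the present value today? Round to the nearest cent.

$120.11

Value at end of year 6: C₁ / (r − g) = $9.03 / (0.06 − 0.007) = $170.3774
Discount to today: PV = $170.3774 / (1 + 0.06)^6 = $170.3774 / 1.418519 = $120.11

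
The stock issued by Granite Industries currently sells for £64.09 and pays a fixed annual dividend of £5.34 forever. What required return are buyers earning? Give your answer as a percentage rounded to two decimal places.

8.33%

P = C/r ⇒ r = C/P = £5.34/£64.09 = 0.083320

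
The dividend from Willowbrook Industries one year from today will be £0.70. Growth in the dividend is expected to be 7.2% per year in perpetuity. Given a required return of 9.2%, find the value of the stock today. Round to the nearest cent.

£35.00

Growing perpetuity: P = D₁ / (r − g) = £0.7000 / (0.092 − 0.072) = £35.00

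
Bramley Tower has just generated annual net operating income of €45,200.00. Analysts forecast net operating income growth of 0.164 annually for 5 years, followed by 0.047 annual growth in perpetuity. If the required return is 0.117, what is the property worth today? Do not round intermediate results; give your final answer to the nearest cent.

€1086960.23

D_1 = 52612.80000
D_2 = 61241.29920
D_3 = 71284.87227
D_4 = 82975.59132
D_5 = 96583.58830
Terminal value at year 5: TV = D_5×(1+g_2)/(r−g_2) = 101123.01695/0.07 = 1444614.52782
P_0 = D_1/(1+r)^1 + D_2/(1+r)^2 + D_3/(1+r)^3 + D_4/(1+r)^4 + D_5/(1+r)^5 + TV/(1+r)^5
    = 47101.88004 + 49083.78546 + 51149.08351 + 53301.28308 + 55544.04074 + 830780.15223 = 1086960.22506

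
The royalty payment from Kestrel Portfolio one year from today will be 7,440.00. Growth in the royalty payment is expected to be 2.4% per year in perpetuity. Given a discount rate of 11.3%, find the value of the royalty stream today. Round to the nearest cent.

Growing perpetuity: P = D₁ / (r − g) = 7,440.0000 / (0.113 − 0.024) = 83,595.51

83595.51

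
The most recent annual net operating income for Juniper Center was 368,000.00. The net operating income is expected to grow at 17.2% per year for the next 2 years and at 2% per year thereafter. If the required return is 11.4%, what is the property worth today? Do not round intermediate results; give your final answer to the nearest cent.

5214300.93

D_1 = 431296.00000
D_2 = 505478.91200
Terminal value at year 2: TV = D_2×(1+g_2)/(r−g_2) = 515588.49024/0.094 = 5484983.93872
P_0 = D_1/(1+r)^1 + D_2/(1+r)^2 + TV/(1+r)^2
    = 387159.78456 + 407317.11625 + 4419824.02741 = 5214300.92822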